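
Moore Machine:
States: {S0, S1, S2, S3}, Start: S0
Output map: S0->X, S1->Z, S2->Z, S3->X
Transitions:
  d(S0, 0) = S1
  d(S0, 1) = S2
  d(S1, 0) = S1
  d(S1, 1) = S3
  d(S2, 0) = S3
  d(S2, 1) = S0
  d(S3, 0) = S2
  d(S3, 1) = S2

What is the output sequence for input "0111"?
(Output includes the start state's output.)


Start: S0 (output X)
  --0--> S1 (output Z)
  --1--> S3 (output X)
  --1--> S2 (output Z)
  --1--> S0 (output X)

"XZXZX"


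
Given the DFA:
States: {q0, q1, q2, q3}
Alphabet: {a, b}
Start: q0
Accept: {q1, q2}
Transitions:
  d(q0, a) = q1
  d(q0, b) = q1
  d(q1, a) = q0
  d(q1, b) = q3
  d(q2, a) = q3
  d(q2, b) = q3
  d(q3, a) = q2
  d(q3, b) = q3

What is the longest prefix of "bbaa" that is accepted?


Run the DFA, marking each prefix where the state is accepting:
  "" -> q0 [reject]
  "b" -> q1 [accept]
  "bb" -> q3 [reject]
  "bba" -> q2 [accept]
  "bbaa" -> q3 [reject]

"bba"


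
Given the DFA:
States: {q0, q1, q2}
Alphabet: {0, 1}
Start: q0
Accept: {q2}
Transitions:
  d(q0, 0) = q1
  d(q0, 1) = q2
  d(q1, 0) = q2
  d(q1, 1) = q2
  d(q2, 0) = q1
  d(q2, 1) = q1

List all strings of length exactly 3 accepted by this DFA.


All strings of length 3: 8 total
Accepted: 4

"100", "101", "110", "111"


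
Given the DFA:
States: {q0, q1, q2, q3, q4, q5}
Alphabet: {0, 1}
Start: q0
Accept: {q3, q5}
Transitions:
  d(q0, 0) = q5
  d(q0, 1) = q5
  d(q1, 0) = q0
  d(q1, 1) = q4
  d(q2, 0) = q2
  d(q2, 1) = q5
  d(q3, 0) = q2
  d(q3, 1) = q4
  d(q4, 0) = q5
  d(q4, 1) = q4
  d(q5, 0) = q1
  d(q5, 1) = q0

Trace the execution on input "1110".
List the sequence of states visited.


Input: 1110
d(q0, 1) = q5
d(q5, 1) = q0
d(q0, 1) = q5
d(q5, 0) = q1


q0 -> q5 -> q0 -> q5 -> q1


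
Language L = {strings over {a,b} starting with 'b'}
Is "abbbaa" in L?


first symbol = 'a'

No, "abbbaa" is not in L


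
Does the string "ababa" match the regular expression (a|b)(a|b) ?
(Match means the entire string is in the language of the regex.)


|string| = 5; first = 'a'; last = 'a'

No, "ababa" does not match (a|b)(a|b)


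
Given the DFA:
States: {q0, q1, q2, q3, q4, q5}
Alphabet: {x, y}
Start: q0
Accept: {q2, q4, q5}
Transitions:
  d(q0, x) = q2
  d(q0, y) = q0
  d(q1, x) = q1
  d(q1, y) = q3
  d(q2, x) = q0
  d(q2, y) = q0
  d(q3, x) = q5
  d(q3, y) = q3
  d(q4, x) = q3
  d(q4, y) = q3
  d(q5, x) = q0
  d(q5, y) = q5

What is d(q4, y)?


Looking up transition d(q4, y)

q3


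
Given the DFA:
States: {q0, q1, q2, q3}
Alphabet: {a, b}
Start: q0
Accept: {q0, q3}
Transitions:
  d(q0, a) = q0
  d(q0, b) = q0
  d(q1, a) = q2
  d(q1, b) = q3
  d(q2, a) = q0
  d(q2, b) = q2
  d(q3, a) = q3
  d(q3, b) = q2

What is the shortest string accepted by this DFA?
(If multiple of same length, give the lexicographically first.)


BFS by string length (lex-first path to each state shown):
  len 0: q0<-""
Found accept state at length 0.

"" (empty string)


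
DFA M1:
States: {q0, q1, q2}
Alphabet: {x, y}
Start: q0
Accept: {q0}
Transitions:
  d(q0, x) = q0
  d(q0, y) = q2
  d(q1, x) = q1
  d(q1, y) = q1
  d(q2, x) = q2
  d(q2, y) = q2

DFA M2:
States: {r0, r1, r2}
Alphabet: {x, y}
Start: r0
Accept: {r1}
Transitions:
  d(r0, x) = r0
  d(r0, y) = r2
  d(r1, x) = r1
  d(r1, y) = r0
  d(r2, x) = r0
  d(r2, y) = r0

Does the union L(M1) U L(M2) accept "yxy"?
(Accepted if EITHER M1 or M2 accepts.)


M1: final=q2 accepted=False
M2: final=r2 accepted=False

No, union rejects (neither accepts)


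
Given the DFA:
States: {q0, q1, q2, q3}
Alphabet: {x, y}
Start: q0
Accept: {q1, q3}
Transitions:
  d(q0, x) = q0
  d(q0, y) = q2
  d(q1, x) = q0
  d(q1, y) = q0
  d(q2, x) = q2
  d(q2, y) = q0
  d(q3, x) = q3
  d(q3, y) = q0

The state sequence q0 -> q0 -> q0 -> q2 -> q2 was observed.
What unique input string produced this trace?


Trace back each transition to find the symbol:
  q0 --[x]--> q0
  q0 --[x]--> q0
  q0 --[y]--> q2
  q2 --[x]--> q2

"xxyx"


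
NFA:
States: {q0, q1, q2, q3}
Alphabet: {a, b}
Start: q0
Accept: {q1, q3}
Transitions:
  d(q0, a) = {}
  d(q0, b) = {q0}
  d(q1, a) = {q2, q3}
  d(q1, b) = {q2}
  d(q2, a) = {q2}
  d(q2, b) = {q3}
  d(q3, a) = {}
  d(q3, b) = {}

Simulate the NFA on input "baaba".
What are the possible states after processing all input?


Start: {q0}
  --b--> {q0}
  --a--> {}
  --a--> {}
  --b--> {}
  --a--> {}

{} (empty set, no valid transitions)


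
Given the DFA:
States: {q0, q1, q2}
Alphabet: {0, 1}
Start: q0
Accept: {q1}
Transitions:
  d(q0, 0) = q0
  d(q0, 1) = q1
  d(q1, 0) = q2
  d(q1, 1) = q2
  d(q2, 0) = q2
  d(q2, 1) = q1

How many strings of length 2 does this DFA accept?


Enumerating all length-2 strings:
  "00" -> q0 [reject]
  "01" -> q1 [accept]
  "10" -> q2 [reject]
  "11" -> q2 [reject]

1 out of 4


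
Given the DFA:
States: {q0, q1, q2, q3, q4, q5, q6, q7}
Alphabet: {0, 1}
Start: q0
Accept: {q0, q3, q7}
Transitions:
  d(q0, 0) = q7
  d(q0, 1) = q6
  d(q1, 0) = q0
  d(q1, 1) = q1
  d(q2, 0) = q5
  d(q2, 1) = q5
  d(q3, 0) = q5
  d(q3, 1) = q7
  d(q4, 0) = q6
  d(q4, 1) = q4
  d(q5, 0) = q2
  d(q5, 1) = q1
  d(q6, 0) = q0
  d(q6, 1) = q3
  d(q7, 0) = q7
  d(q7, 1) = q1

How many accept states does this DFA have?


Accept states listed: {q0, q3, q7}
Counting: q0(1) q3(2) q7(3)

3


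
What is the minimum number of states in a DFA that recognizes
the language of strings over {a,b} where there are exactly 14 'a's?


States: count = 0, 1, ..., 14 (that's 15 states), plus a dead state for count > 14.
Total: 15 + 1 = 16. Accept = count-14 state.

16


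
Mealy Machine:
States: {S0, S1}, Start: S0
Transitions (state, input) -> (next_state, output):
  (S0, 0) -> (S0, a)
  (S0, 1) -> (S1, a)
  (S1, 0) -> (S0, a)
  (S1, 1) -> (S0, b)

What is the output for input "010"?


Step-by-step:
  (S0, 0) -> (S0, a)
  (S0, 1) -> (S1, a)
  (S1, 0) -> (S0, a)

"aaa"


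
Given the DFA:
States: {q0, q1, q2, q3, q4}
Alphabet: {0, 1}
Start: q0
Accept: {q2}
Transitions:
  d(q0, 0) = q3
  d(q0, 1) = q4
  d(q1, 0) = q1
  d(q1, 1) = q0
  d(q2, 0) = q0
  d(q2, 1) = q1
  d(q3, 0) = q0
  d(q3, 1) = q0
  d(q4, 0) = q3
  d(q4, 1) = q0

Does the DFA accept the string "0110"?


Trace: q0 -> q3 -> q0 -> q4 -> q3
Final state: q3
Accept states: {q2}

No, rejected (final state q3 is not an accept state)


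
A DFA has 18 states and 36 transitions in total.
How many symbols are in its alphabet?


Each state has exactly one transition per symbol.
|alphabet| = transitions / states = 36 / 18 = 2

2


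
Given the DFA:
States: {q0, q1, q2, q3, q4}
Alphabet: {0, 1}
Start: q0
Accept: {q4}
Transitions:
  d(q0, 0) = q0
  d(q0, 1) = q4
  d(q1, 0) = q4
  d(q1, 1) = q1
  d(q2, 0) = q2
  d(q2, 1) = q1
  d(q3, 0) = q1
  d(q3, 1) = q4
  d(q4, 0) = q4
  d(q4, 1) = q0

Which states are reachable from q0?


BFS from q0:
  layer 0: {q0}
  layer 1: {q4}

{q0, q4}


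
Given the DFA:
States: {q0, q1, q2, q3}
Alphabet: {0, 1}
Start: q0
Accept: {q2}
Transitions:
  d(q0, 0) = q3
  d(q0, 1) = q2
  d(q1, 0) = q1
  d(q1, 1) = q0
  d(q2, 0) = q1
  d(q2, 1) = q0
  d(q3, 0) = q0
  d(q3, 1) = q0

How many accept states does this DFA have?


Accept states listed: {q2}
Counting: q2(1)

1


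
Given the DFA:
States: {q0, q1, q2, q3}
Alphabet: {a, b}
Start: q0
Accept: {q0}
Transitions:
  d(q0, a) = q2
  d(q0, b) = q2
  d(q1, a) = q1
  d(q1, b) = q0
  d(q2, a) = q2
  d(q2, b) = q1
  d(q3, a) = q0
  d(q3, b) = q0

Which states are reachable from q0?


BFS from q0:
  layer 0: {q0}
  layer 1: {q2}
  layer 2: {q1}

{q0, q1, q2}


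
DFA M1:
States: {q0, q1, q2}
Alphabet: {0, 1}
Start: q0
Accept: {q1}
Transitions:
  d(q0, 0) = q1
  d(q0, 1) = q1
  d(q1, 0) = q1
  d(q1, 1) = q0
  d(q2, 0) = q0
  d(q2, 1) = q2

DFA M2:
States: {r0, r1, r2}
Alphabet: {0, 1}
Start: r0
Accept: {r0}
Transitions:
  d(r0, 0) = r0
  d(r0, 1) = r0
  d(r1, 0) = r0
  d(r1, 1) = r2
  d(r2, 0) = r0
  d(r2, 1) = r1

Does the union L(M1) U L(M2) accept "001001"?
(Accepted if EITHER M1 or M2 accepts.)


M1: final=q0 accepted=False
M2: final=r0 accepted=True

Yes, union accepts


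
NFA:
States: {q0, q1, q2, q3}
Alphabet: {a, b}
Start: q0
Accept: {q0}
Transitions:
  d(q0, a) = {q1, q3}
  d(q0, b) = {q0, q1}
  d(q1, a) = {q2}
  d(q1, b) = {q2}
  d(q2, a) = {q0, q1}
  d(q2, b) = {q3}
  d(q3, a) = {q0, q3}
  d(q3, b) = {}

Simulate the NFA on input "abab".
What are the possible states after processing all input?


Start: {q0}
  --a--> {q1, q3}
  --b--> {q2}
  --a--> {q0, q1}
  --b--> {q0, q1, q2}

{q0, q1, q2}


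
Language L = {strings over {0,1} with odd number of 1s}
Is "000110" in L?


count('1') = 2; 2 mod 2 = 0

No, "000110" is not in L


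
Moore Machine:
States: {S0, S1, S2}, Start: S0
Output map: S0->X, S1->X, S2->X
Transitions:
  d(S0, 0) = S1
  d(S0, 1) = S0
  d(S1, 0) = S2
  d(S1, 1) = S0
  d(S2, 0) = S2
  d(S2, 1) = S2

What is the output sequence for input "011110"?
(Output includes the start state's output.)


Start: S0 (output X)
  --0--> S1 (output X)
  --1--> S0 (output X)
  --1--> S0 (output X)
  --1--> S0 (output X)
  --1--> S0 (output X)
  --0--> S1 (output X)

"XXXXXXX"


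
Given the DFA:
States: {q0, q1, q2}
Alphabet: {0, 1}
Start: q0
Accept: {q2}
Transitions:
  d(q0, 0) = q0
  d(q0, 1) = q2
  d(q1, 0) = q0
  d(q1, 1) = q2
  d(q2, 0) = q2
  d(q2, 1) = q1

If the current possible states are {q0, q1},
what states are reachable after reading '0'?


Apply transition on '0' from each current state:
  d(q0, 0) = q0
  d(q1, 0) = q0

{q0}


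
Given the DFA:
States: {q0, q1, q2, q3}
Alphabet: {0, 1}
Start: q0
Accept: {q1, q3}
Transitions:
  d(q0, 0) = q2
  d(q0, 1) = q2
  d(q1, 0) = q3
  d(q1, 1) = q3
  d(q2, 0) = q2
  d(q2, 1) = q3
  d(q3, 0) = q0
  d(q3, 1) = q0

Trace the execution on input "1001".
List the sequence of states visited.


Input: 1001
d(q0, 1) = q2
d(q2, 0) = q2
d(q2, 0) = q2
d(q2, 1) = q3


q0 -> q2 -> q2 -> q2 -> q3


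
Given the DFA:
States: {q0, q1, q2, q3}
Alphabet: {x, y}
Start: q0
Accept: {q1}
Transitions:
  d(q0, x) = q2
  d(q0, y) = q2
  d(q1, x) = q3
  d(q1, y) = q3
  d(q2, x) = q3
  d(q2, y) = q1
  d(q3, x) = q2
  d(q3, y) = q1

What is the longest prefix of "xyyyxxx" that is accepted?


Run the DFA, marking each prefix where the state is accepting:
  "" -> q0 [reject]
  "x" -> q2 [reject]
  "xy" -> q1 [accept]
  "xyy" -> q3 [reject]
  "xyyy" -> q1 [accept]
  "xyyyx" -> q3 [reject]
  "xyyyxx" -> q2 [reject]
  "xyyyxxx" -> q3 [reject]

"xyyy"


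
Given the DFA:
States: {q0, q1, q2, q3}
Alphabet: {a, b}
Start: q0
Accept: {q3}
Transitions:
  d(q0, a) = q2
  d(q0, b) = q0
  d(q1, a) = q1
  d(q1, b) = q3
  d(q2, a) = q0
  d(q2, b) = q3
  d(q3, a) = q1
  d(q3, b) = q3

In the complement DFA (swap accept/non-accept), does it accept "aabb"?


Trace: q0 -> q2 -> q0 -> q0 -> q0
Final: q0
Original accept: {q3}
Complement: q0 is not in original accept

Yes, complement accepts (original rejects)


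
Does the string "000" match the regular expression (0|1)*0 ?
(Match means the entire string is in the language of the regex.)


|string| = 3; first = '0'; last = '0'

Yes, "000" matches (0|1)*0


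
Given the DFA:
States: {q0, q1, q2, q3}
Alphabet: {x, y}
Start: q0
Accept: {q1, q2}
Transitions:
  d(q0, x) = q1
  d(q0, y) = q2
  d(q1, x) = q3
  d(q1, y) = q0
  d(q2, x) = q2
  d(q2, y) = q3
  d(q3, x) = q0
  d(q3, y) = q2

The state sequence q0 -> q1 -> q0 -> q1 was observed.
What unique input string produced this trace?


Trace back each transition to find the symbol:
  q0 --[x]--> q1
  q1 --[y]--> q0
  q0 --[x]--> q1

"xyx"


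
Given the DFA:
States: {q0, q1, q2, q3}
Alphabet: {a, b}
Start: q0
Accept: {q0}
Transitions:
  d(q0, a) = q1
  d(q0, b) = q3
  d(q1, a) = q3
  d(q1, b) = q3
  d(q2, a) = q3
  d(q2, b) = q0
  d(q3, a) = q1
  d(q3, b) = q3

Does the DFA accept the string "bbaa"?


Trace: q0 -> q3 -> q3 -> q1 -> q3
Final state: q3
Accept states: {q0}

No, rejected (final state q3 is not an accept state)


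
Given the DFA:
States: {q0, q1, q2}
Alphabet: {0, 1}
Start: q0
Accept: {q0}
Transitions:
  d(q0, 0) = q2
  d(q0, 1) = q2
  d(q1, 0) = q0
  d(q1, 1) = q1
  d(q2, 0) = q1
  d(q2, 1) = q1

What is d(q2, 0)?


Looking up transition d(q2, 0)

q1


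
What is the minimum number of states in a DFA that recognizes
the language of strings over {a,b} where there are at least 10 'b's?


States: count = 0, 1, ..., 9, and a final '>= 10' state.
Total: 10 + 1 = 11. Accept = '>= 10' state.

11


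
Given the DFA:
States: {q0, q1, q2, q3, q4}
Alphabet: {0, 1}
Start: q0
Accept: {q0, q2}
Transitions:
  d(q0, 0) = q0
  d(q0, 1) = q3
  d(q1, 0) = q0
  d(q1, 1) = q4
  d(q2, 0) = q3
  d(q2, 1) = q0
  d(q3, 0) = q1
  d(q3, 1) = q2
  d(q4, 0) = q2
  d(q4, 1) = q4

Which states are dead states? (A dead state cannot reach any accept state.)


Forward reachability from each state:
  q0 -> reaches accept state q0 (live)
  q1 -> reaches accept state q0 (live)
  q2 -> reaches accept state q0 (live)
  q3 -> reaches accept state q0 (live)
  q4 -> reaches accept state q0 (live)

None (all states can reach an accept state)


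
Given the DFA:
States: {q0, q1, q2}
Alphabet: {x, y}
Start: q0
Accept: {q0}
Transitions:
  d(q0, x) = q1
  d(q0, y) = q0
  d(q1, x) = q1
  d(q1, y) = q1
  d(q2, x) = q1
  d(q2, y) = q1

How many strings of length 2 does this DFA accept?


Enumerating all length-2 strings:
  "xx" -> q1 [reject]
  "xy" -> q1 [reject]
  "yx" -> q1 [reject]
  "yy" -> q0 [accept]

1 out of 4


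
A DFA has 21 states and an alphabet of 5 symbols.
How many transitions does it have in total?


Each state has exactly one transition per symbol.
21 * 5 = 105

105


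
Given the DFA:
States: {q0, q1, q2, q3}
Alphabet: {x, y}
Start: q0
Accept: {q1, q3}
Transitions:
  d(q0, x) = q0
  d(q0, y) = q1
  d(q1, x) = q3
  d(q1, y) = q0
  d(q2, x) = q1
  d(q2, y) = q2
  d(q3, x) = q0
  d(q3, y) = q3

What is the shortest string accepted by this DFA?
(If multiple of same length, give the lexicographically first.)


BFS by string length (lex-first path to each state shown):
  len 0: q0<-""
  len 1: q0<-"x", q1<-"y"
Found accept state at length 1.

"y"


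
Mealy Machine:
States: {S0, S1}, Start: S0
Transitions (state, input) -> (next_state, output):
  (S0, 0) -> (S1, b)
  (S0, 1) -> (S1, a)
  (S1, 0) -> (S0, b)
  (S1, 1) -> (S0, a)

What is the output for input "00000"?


Step-by-step:
  (S0, 0) -> (S1, b)
  (S1, 0) -> (S0, b)
  (S0, 0) -> (S1, b)
  (S1, 0) -> (S0, b)
  (S0, 0) -> (S1, b)

"bbbbb"


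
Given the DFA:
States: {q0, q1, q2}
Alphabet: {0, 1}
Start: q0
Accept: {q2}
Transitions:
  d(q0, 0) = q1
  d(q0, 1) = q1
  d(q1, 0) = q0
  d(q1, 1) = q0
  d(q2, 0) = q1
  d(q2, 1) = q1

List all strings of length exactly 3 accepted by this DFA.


All strings of length 3: 8 total
Accepted: 0

None


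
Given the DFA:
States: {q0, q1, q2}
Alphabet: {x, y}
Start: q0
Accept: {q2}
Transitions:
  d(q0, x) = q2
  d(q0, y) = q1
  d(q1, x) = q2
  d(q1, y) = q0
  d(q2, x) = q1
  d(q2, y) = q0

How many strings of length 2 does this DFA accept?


Enumerating all length-2 strings:
  "xx" -> q1 [reject]
  "xy" -> q0 [reject]
  "yx" -> q2 [accept]
  "yy" -> q0 [reject]

1 out of 4


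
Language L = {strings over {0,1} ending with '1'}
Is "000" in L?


last symbol = '0'

No, "000" is not in L


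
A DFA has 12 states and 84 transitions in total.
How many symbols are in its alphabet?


Each state has exactly one transition per symbol.
|alphabet| = transitions / states = 84 / 12 = 7

7


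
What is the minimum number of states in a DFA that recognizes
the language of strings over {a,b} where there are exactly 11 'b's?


States: count = 0, 1, ..., 11 (that's 12 states), plus a dead state for count > 11.
Total: 12 + 1 = 13. Accept = count-11 state.

13


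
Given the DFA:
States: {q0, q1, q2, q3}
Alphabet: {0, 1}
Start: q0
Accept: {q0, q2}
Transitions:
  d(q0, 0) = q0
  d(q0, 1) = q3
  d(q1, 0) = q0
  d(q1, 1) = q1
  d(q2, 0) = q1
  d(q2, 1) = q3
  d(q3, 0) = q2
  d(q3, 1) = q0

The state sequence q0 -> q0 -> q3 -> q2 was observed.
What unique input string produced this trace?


Trace back each transition to find the symbol:
  q0 --[0]--> q0
  q0 --[1]--> q3
  q3 --[0]--> q2

"010"


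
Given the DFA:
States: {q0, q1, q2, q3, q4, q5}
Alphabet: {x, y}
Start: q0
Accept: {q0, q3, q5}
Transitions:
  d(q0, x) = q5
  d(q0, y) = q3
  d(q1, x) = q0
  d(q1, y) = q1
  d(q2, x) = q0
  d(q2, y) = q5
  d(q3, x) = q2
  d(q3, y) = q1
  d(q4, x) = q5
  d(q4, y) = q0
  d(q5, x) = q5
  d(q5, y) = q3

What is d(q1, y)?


Looking up transition d(q1, y)

q1


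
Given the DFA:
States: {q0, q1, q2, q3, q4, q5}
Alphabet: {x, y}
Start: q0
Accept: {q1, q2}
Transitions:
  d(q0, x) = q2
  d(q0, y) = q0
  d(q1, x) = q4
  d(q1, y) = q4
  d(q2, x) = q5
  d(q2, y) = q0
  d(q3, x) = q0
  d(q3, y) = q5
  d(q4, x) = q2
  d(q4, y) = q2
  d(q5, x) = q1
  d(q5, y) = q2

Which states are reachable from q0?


BFS from q0:
  layer 0: {q0}
  layer 1: {q2}
  layer 2: {q5}
  layer 3: {q1}
  layer 4: {q4}

{q0, q1, q2, q4, q5}


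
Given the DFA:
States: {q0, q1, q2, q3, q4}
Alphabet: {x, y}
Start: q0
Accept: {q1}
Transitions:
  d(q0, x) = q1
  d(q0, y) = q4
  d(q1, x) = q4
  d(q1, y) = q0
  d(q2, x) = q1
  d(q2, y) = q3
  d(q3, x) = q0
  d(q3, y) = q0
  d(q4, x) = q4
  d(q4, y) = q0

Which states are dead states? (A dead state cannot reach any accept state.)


Forward reachability from each state:
  q0 -> reaches accept state q1 (live)
  q1 -> reaches accept state q1 (live)
  q2 -> reaches accept state q1 (live)
  q3 -> reaches accept state q1 (live)
  q4 -> reaches accept state q1 (live)

None (all states can reach an accept state)


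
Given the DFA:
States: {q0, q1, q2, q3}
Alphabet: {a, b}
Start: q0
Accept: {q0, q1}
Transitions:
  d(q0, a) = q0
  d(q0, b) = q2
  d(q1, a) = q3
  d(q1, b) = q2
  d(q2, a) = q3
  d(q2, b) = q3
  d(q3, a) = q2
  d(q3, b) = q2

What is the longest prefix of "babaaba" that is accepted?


Run the DFA, marking each prefix where the state is accepting:
  "" -> q0 [accept]
  "b" -> q2 [reject]
  "ba" -> q3 [reject]
  "bab" -> q2 [reject]
  "baba" -> q3 [reject]
  "babaa" -> q2 [reject]
  "babaab" -> q3 [reject]
  "babaaba" -> q2 [reject]

""


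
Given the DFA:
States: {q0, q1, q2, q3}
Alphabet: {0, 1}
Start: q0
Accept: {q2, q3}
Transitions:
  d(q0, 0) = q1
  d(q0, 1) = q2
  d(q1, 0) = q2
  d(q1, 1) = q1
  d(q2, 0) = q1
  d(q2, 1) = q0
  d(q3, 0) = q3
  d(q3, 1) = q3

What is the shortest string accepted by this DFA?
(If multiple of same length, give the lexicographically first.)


BFS by string length (lex-first path to each state shown):
  len 0: q0<-""
  len 1: q1<-"0", q2<-"1"
Found accept state at length 1.

"1"


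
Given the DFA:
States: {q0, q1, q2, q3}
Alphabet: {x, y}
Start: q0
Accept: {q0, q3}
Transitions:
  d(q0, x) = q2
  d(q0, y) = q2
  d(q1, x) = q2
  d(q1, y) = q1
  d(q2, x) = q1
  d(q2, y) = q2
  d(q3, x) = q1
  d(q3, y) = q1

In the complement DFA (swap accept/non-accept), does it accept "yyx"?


Trace: q0 -> q2 -> q2 -> q1
Final: q1
Original accept: {q0, q3}
Complement: q1 is not in original accept

Yes, complement accepts (original rejects)


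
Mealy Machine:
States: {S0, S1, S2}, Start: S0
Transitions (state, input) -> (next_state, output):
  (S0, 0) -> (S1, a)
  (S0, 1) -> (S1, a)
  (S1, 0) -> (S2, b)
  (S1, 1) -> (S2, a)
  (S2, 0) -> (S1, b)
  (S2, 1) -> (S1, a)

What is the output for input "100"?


Step-by-step:
  (S0, 1) -> (S1, a)
  (S1, 0) -> (S2, b)
  (S2, 0) -> (S1, b)

"abb"


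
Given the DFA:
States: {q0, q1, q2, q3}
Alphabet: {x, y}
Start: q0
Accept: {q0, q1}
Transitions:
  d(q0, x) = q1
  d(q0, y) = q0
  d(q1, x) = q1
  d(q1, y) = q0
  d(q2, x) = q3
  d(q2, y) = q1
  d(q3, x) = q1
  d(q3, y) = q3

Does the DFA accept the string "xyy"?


Trace: q0 -> q1 -> q0 -> q0
Final state: q0
Accept states: {q0, q1}

Yes, accepted (final state q0 is an accept state)


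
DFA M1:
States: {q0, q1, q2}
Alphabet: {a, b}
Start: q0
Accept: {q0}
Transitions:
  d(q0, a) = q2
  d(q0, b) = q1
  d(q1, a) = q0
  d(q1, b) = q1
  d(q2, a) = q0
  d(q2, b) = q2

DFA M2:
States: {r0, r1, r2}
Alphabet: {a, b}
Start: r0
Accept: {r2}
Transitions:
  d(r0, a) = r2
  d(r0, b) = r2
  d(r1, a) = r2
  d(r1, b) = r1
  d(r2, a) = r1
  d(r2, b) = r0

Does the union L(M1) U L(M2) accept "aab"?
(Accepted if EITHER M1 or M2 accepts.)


M1: final=q1 accepted=False
M2: final=r1 accepted=False

No, union rejects (neither accepts)


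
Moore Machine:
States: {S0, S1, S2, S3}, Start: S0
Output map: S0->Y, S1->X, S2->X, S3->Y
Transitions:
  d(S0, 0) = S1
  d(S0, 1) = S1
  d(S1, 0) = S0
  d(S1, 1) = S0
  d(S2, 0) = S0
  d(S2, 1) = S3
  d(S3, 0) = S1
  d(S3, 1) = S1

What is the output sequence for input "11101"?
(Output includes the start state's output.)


Start: S0 (output Y)
  --1--> S1 (output X)
  --1--> S0 (output Y)
  --1--> S1 (output X)
  --0--> S0 (output Y)
  --1--> S1 (output X)

"YXYXYX"


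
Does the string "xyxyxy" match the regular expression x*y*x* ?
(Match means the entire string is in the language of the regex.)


|string| = 6; first = 'x'; last = 'y'

No, "xyxyxy" does not match x*y*x*


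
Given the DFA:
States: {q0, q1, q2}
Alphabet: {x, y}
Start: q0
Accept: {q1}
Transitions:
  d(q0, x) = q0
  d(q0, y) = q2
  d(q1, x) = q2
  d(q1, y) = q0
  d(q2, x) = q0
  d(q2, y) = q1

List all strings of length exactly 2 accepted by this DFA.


All strings of length 2: 4 total
Accepted: 1

"yy"


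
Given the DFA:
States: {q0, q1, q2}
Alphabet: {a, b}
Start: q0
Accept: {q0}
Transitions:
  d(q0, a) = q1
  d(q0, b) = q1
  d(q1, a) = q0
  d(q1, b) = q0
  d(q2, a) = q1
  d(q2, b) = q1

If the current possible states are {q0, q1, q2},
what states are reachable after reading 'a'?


Apply transition on 'a' from each current state:
  d(q0, a) = q1
  d(q1, a) = q0
  d(q2, a) = q1

{q0, q1}


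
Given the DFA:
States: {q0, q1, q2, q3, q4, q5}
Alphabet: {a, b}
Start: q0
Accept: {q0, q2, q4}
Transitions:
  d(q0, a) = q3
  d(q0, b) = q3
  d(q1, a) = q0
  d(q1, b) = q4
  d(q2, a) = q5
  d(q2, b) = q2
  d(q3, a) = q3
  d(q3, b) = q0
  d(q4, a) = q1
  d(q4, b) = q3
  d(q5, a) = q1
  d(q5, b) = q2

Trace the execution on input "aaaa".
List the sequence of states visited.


Input: aaaa
d(q0, a) = q3
d(q3, a) = q3
d(q3, a) = q3
d(q3, a) = q3


q0 -> q3 -> q3 -> q3 -> q3


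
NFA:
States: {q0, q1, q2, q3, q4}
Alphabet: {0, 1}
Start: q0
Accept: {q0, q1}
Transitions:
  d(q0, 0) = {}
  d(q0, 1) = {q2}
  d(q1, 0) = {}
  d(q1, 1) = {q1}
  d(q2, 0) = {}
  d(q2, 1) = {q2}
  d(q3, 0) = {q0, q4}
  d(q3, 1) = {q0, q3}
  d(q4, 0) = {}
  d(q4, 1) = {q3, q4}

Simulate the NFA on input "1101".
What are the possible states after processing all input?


Start: {q0}
  --1--> {q2}
  --1--> {q2}
  --0--> {}
  --1--> {}

{} (empty set, no valid transitions)


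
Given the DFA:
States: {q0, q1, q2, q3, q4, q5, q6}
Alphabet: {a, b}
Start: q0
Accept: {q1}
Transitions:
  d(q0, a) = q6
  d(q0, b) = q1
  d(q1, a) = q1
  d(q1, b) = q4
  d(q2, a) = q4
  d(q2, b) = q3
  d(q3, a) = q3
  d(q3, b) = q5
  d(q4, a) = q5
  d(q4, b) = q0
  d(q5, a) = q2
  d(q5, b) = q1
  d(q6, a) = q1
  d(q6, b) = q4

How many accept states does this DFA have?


Accept states listed: {q1}
Counting: q1(1)

1


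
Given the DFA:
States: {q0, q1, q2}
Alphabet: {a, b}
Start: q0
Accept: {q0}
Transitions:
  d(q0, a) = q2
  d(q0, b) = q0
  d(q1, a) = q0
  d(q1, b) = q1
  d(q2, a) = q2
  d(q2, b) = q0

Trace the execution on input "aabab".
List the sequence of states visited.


Input: aabab
d(q0, a) = q2
d(q2, a) = q2
d(q2, b) = q0
d(q0, a) = q2
d(q2, b) = q0


q0 -> q2 -> q2 -> q0 -> q2 -> q0


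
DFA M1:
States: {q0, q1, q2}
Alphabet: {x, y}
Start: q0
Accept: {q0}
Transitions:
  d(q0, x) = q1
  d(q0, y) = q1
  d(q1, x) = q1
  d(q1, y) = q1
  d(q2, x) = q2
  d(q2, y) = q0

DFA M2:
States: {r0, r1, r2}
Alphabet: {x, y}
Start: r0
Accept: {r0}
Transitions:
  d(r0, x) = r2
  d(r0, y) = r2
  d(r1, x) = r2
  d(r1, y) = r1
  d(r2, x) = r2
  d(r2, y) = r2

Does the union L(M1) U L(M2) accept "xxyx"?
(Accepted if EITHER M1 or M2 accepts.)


M1: final=q1 accepted=False
M2: final=r2 accepted=False

No, union rejects (neither accepts)


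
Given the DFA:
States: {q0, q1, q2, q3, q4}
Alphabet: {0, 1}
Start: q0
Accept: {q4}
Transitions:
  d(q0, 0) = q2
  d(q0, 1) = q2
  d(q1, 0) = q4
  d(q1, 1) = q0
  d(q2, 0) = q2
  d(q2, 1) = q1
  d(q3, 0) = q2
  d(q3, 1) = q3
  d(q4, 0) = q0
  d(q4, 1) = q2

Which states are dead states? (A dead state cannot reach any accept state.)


Forward reachability from each state:
  q0 -> reaches accept state q4 (live)
  q1 -> reaches accept state q4 (live)
  q2 -> reaches accept state q4 (live)
  q3 -> reaches accept state q4 (live)
  q4 -> reaches accept state q4 (live)

None (all states can reach an accept state)


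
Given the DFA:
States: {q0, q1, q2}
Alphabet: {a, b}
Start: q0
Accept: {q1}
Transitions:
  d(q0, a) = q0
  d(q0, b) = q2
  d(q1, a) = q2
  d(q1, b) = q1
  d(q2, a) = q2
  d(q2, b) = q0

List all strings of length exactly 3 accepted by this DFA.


All strings of length 3: 8 total
Accepted: 0

None


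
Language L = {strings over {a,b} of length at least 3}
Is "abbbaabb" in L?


length = 8

Yes, "abbbaabb" is in L


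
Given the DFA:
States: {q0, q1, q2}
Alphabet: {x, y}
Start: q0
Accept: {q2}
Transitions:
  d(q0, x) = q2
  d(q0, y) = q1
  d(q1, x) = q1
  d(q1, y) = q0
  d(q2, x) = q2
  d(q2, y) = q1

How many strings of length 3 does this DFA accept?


Enumerating all length-3 strings:
  "xxx" -> q2 [accept]
  "xxy" -> q1 [reject]
  "xyx" -> q1 [reject]
  "xyy" -> q0 [reject]
  "yxx" -> q1 [reject]
  "yxy" -> q0 [reject]
  "yyx" -> q2 [accept]
  "yyy" -> q1 [reject]

2 out of 8


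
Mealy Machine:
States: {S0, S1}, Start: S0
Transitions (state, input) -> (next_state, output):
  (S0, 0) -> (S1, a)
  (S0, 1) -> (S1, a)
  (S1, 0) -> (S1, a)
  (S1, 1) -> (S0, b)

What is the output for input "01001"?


Step-by-step:
  (S0, 0) -> (S1, a)
  (S1, 1) -> (S0, b)
  (S0, 0) -> (S1, a)
  (S1, 0) -> (S1, a)
  (S1, 1) -> (S0, b)

"abaab"


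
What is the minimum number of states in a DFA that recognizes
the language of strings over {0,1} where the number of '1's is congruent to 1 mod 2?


States track (count of '1') mod 2.
Need 2 states: one per remainder 0..1; accept = remainder 1.

2


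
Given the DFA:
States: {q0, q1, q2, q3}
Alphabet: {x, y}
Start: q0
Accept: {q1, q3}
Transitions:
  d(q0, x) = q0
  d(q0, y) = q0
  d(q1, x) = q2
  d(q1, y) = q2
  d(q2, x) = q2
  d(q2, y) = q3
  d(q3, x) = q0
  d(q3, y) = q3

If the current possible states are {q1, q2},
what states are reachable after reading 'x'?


Apply transition on 'x' from each current state:
  d(q1, x) = q2
  d(q2, x) = q2

{q2}


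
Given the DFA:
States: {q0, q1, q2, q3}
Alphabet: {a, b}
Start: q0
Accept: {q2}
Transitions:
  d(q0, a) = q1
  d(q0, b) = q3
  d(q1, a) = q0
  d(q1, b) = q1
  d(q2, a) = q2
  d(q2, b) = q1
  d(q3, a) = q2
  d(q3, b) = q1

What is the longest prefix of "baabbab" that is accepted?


Run the DFA, marking each prefix where the state is accepting:
  "" -> q0 [reject]
  "b" -> q3 [reject]
  "ba" -> q2 [accept]
  "baa" -> q2 [accept]
  "baab" -> q1 [reject]
  "baabb" -> q1 [reject]
  "baabba" -> q0 [reject]
  "baabbab" -> q3 [reject]

"baa"


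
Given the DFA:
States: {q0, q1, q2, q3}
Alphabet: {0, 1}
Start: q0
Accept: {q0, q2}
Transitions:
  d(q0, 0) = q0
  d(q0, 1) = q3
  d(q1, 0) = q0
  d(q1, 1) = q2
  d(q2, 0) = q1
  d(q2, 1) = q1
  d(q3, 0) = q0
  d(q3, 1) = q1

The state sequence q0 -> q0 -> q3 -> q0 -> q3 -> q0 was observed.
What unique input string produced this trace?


Trace back each transition to find the symbol:
  q0 --[0]--> q0
  q0 --[1]--> q3
  q3 --[0]--> q0
  q0 --[1]--> q3
  q3 --[0]--> q0

"01010"


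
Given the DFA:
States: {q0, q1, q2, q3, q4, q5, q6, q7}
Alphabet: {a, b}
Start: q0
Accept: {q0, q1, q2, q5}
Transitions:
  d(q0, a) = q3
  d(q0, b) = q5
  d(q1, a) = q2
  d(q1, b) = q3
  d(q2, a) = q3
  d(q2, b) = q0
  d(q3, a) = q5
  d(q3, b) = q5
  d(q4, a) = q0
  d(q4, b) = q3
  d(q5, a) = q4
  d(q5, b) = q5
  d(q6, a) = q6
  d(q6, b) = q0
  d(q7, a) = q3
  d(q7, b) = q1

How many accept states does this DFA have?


Accept states listed: {q0, q1, q2, q5}
Counting: q0(1) q1(2) q2(3) q5(4)

4


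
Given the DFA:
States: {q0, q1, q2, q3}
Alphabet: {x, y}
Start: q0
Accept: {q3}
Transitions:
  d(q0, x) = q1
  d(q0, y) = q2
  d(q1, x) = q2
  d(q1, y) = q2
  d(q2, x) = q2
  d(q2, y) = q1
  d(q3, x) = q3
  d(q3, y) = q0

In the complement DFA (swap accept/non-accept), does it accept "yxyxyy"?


Trace: q0 -> q2 -> q2 -> q1 -> q2 -> q1 -> q2
Final: q2
Original accept: {q3}
Complement: q2 is not in original accept

Yes, complement accepts (original rejects)


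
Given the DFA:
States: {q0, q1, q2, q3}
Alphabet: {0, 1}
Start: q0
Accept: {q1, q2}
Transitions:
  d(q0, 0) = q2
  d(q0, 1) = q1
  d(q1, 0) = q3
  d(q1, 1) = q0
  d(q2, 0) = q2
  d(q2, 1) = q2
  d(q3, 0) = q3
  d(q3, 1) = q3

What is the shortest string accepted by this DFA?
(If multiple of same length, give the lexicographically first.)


BFS by string length (lex-first path to each state shown):
  len 0: q0<-""
  len 1: q1<-"1", q2<-"0"
Found accept state at length 1.

"0"


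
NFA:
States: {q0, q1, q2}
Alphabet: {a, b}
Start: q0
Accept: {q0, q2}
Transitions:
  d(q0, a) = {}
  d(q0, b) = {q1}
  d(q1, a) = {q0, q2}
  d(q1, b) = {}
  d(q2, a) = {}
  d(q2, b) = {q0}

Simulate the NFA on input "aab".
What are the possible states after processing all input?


Start: {q0}
  --a--> {}
  --a--> {}
  --b--> {}

{} (empty set, no valid transitions)


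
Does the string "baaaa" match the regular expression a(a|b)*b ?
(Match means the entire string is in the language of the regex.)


|string| = 5; first = 'b'; last = 'a'

No, "baaaa" does not match a(a|b)*b


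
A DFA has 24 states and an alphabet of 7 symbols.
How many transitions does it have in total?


Each state has exactly one transition per symbol.
24 * 7 = 168

168


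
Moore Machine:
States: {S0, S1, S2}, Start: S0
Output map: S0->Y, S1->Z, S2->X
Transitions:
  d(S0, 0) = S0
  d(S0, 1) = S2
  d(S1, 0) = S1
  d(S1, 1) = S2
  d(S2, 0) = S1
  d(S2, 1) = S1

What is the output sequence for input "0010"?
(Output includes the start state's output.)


Start: S0 (output Y)
  --0--> S0 (output Y)
  --0--> S0 (output Y)
  --1--> S2 (output X)
  --0--> S1 (output Z)

"YYYXZ"


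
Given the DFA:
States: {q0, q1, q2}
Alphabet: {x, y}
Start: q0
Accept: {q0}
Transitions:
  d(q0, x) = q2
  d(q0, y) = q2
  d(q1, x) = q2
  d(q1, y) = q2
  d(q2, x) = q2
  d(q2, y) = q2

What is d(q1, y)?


Looking up transition d(q1, y)

q2


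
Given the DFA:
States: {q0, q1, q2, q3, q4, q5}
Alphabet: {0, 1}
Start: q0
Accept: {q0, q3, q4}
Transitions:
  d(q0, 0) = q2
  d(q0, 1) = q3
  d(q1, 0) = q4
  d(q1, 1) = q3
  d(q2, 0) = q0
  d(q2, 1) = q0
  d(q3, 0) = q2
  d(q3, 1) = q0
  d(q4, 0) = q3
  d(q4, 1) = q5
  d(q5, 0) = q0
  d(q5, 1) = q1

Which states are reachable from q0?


BFS from q0:
  layer 0: {q0}
  layer 1: {q2, q3}

{q0, q2, q3}


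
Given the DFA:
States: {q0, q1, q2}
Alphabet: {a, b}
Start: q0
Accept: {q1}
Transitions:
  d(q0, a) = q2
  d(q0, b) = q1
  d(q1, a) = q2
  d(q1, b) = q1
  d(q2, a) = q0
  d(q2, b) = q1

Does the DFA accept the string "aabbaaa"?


Trace: q0 -> q2 -> q0 -> q1 -> q1 -> q2 -> q0 -> q2
Final state: q2
Accept states: {q1}

No, rejected (final state q2 is not an accept state)


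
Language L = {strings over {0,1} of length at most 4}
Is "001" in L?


length = 3

Yes, "001" is in L


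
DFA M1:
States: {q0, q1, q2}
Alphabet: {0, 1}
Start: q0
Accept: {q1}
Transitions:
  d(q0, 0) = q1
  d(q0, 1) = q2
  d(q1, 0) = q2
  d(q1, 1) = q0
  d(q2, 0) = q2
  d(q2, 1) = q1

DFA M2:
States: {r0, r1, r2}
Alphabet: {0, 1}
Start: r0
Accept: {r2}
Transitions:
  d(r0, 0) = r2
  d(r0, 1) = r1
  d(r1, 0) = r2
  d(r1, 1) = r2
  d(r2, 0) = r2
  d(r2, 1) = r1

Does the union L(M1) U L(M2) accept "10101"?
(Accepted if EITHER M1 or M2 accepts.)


M1: final=q1 accepted=True
M2: final=r1 accepted=False

Yes, union accepts


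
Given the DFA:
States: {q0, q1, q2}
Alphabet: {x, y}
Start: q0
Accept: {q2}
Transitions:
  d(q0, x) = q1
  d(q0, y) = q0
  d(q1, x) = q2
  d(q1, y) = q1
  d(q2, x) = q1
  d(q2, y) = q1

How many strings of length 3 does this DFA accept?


Enumerating all length-3 strings:
  "xxx" -> q1 [reject]
  "xxy" -> q1 [reject]
  "xyx" -> q2 [accept]
  "xyy" -> q1 [reject]
  "yxx" -> q2 [accept]
  "yxy" -> q1 [reject]
  "yyx" -> q1 [reject]
  "yyy" -> q0 [reject]

2 out of 8


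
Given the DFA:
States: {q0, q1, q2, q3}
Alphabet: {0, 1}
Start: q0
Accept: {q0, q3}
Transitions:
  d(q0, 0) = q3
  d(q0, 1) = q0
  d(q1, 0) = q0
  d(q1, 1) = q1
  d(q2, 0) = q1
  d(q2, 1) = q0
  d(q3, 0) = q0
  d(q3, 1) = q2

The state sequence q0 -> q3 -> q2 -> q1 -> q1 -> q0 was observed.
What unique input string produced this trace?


Trace back each transition to find the symbol:
  q0 --[0]--> q3
  q3 --[1]--> q2
  q2 --[0]--> q1
  q1 --[1]--> q1
  q1 --[0]--> q0

"01010"


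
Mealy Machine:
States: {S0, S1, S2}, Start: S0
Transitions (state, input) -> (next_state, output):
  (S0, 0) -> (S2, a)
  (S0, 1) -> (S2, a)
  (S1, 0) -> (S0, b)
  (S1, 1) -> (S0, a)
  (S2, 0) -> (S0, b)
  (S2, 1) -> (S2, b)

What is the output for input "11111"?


Step-by-step:
  (S0, 1) -> (S2, a)
  (S2, 1) -> (S2, b)
  (S2, 1) -> (S2, b)
  (S2, 1) -> (S2, b)
  (S2, 1) -> (S2, b)

"abbbb"


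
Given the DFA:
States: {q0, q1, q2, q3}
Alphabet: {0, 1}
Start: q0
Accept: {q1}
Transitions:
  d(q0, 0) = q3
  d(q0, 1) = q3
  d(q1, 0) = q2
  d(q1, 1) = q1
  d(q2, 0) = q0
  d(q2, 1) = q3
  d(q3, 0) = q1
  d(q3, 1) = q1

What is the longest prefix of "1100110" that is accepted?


Run the DFA, marking each prefix where the state is accepting:
  "" -> q0 [reject]
  "1" -> q3 [reject]
  "11" -> q1 [accept]
  "110" -> q2 [reject]
  "1100" -> q0 [reject]
  "11001" -> q3 [reject]
  "110011" -> q1 [accept]
  "1100110" -> q2 [reject]

"110011"


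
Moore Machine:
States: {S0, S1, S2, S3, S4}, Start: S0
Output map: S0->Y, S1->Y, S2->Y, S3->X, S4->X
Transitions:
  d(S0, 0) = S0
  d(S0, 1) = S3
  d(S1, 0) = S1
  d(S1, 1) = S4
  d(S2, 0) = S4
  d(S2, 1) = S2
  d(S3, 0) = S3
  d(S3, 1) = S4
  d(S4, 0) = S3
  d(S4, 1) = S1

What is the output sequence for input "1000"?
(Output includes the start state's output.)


Start: S0 (output Y)
  --1--> S3 (output X)
  --0--> S3 (output X)
  --0--> S3 (output X)
  --0--> S3 (output X)

"YXXXX"


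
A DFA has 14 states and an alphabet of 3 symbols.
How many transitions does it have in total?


Each state has exactly one transition per symbol.
14 * 3 = 42

42


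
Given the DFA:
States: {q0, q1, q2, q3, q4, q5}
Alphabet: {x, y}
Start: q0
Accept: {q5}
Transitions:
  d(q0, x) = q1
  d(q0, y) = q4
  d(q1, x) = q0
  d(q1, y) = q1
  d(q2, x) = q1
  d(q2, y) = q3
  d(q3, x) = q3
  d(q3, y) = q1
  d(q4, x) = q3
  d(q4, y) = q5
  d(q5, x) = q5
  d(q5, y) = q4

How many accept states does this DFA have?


Accept states listed: {q5}
Counting: q5(1)

1


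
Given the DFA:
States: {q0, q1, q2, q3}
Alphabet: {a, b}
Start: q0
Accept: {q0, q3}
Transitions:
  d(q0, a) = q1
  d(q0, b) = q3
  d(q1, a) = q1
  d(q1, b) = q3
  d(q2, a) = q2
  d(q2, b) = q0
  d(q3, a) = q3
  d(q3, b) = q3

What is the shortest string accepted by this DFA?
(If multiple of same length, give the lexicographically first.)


BFS by string length (lex-first path to each state shown):
  len 0: q0<-""
Found accept state at length 0.

"" (empty string)


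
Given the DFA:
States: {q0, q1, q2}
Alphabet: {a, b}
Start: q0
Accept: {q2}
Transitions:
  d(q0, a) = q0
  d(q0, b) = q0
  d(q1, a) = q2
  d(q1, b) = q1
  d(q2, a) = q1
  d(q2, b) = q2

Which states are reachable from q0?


BFS from q0:
  layer 0: {q0}

{q0}


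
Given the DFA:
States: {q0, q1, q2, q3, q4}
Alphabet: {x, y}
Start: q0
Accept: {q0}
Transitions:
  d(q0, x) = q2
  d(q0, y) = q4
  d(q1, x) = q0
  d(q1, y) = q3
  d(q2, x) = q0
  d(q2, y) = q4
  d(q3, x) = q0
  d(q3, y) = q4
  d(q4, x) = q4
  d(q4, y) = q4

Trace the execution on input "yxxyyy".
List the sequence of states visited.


Input: yxxyyy
d(q0, y) = q4
d(q4, x) = q4
d(q4, x) = q4
d(q4, y) = q4
d(q4, y) = q4
d(q4, y) = q4


q0 -> q4 -> q4 -> q4 -> q4 -> q4 -> q4


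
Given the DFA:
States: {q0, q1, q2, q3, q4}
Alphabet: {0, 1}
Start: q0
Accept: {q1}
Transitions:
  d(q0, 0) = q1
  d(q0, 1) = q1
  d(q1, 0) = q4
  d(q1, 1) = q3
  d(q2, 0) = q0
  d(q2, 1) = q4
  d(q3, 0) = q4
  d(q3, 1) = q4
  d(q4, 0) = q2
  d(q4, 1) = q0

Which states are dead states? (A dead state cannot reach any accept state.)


Forward reachability from each state:
  q0 -> reaches accept state q1 (live)
  q1 -> reaches accept state q1 (live)
  q2 -> reaches accept state q1 (live)
  q3 -> reaches accept state q1 (live)
  q4 -> reaches accept state q1 (live)

None (all states can reach an accept state)


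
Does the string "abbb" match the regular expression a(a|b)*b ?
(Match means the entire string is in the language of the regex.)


|string| = 4; first = 'a'; last = 'b'

Yes, "abbb" matches a(a|b)*b


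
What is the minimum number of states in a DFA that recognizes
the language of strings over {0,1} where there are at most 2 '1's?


States: count = 0, 1, ..., 2 (all accepting; 3 states), plus a dead state for count > 2.
Total: 3 + 1 = 4.

4


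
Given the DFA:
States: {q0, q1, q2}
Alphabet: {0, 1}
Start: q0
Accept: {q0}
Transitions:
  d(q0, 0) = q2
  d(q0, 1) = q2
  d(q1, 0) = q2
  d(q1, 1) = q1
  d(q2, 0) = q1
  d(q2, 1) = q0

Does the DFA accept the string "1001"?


Trace: q0 -> q2 -> q1 -> q2 -> q0
Final state: q0
Accept states: {q0}

Yes, accepted (final state q0 is an accept state)


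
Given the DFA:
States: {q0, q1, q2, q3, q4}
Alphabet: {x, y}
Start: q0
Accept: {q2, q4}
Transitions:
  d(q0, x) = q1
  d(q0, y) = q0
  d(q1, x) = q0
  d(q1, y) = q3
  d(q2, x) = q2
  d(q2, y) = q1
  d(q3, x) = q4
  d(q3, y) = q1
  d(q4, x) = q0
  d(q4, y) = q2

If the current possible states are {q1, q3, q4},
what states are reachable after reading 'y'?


Apply transition on 'y' from each current state:
  d(q1, y) = q3
  d(q3, y) = q1
  d(q4, y) = q2

{q1, q2, q3}


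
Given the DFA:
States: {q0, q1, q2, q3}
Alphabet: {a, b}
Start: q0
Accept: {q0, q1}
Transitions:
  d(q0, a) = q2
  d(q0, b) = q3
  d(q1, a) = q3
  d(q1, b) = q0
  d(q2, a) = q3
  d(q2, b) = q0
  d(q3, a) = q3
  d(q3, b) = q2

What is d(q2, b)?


Looking up transition d(q2, b)

q0


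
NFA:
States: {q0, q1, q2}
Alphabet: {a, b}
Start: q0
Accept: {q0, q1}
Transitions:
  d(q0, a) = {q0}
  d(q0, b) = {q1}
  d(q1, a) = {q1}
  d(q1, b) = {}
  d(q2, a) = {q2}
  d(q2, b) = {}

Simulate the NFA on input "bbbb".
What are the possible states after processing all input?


Start: {q0}
  --b--> {q1}
  --b--> {}
  --b--> {}
  --b--> {}

{} (empty set, no valid transitions)


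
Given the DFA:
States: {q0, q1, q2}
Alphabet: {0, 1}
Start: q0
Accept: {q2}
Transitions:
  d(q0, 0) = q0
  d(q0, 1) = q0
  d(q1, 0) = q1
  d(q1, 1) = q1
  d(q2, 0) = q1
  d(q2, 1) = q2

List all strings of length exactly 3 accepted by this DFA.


All strings of length 3: 8 total
Accepted: 0

None


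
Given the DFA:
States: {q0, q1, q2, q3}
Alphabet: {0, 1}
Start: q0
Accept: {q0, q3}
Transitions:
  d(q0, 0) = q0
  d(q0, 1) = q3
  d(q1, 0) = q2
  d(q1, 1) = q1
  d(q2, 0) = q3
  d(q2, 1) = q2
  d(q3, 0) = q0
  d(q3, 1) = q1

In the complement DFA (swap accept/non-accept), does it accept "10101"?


Trace: q0 -> q3 -> q0 -> q3 -> q0 -> q3
Final: q3
Original accept: {q0, q3}
Complement: q3 is in original accept

No, complement rejects (original accepts)


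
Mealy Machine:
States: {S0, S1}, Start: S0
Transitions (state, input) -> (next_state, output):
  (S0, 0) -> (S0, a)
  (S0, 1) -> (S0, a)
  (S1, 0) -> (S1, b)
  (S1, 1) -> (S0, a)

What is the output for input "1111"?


Step-by-step:
  (S0, 1) -> (S0, a)
  (S0, 1) -> (S0, a)
  (S0, 1) -> (S0, a)
  (S0, 1) -> (S0, a)

"aaaa"


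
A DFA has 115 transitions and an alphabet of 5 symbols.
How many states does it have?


Each state has exactly one transition per symbol.
states = transitions / |alphabet| = 115 / 5 = 23

23
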